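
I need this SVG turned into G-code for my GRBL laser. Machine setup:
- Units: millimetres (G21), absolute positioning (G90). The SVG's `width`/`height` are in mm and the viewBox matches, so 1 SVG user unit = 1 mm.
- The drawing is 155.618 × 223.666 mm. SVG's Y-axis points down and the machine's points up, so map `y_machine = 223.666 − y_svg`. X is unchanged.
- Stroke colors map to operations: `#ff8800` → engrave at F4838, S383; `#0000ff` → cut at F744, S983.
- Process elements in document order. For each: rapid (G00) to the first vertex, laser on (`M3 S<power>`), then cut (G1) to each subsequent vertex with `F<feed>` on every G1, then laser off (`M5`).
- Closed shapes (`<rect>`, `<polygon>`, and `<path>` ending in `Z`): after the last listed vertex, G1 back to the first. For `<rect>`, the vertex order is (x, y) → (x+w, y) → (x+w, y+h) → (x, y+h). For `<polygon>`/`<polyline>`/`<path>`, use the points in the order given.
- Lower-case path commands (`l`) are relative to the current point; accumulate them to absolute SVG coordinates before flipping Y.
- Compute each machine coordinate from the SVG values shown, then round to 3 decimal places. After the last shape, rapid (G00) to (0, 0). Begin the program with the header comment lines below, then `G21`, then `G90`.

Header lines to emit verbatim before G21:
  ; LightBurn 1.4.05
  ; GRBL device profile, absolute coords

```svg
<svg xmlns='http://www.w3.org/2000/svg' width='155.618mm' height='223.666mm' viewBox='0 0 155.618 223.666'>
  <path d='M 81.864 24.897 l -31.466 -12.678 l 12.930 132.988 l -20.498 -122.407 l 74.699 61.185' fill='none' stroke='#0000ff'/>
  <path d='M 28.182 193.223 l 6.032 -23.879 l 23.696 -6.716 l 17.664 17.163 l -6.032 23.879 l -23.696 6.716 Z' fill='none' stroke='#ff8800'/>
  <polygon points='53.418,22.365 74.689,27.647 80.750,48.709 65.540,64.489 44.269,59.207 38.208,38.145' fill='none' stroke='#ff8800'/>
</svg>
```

viewBox `0 0 155.618 223.666` with mm width/height → 1 unit = 1 mm. Flip: y_m = 223.666 − y_svg.

**Shape 1** — `<path>` open polyline, stroke `#0000ff` → cut (S983, F744). Machine vertices: (81.864,198.769) → (50.398,211.447) → (63.328,78.459) → (42.830,200.866) → (117.529,139.681). Open path.

**Shape 2** — `<path>` regular polygon, stroke `#ff8800` → engrave (S383, F4838). Machine vertices: (28.182,30.443) → (34.214,54.322) → (57.910,61.038) → (75.574,43.875) → (69.542,19.996) → (45.846,13.280) → (28.182,30.443). Closed: final G1 returns to the first vertex.

**Shape 3** — `<polygon>` regular polygon, stroke `#ff8800` → engrave (S383, F4838). Machine vertices: (53.418,201.301) → (74.689,196.019) → (80.750,174.957) → (65.540,159.177) → (44.269,164.459) → (38.208,185.521) → (53.418,201.301). Closed: final G1 returns to the first vertex.

; LightBurn 1.4.05
; GRBL device profile, absolute coords
G21
G90
G00 X81.864 Y198.769
M3 S983
G1 X50.398 Y211.447 F744
G1 X63.328 Y78.459 F744
G1 X42.830 Y200.866 F744
G1 X117.529 Y139.681 F744
M5
G00 X28.182 Y30.443
M3 S383
G1 X34.214 Y54.322 F4838
G1 X57.910 Y61.038 F4838
G1 X75.574 Y43.875 F4838
G1 X69.542 Y19.996 F4838
G1 X45.846 Y13.280 F4838
G1 X28.182 Y30.443 F4838
M5
G00 X53.418 Y201.301
M3 S383
G1 X74.689 Y196.019 F4838
G1 X80.750 Y174.957 F4838
G1 X65.540 Y159.177 F4838
G1 X44.269 Y164.459 F4838
G1 X38.208 Y185.521 F4838
G1 X53.418 Y201.301 F4838
M5
G00 X0.000 Y0.000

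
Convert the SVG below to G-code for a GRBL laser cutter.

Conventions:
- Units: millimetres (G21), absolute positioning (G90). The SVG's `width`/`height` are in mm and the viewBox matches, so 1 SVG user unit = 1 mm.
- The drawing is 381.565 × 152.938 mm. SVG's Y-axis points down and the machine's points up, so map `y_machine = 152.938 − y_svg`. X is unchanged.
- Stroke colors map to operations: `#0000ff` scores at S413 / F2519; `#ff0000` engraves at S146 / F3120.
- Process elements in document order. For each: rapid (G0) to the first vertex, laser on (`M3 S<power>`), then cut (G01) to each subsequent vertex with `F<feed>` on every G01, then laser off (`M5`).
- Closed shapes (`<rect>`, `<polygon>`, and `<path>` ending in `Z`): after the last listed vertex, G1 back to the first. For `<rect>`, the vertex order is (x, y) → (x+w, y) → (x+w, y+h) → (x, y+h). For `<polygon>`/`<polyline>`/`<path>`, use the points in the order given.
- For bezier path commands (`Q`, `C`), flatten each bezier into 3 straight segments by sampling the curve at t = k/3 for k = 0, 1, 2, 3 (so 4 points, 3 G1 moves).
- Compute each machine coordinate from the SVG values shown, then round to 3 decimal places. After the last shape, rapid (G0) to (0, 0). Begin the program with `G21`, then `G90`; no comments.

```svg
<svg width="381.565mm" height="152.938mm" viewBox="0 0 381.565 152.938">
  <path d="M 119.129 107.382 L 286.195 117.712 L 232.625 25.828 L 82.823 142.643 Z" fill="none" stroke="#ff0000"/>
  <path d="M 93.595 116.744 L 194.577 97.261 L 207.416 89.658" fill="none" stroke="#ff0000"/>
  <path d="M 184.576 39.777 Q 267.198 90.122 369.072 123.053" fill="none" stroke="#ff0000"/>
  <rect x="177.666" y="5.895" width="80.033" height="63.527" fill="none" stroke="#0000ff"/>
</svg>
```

1 u = 1 mm; y_m = 152.938 − y.

[1] `<path>` closed polygon, #ff0000→engrave S146 F3120: (119.129,45.556) → (286.195,35.226) → (232.625,127.110) → (82.823,10.295) → (119.129,45.556) (closed)

[2] `<path>` open polyline, #ff0000→engrave S146 F3120: (93.595,36.194) → (194.577,55.677) → (207.416,63.280)

[3] `<path>` quadratic bezier, #ff0000→engrave S146 F3120: (184.576,113.161) → (241.796,81.533) → (303.295,53.774) → (369.072,29.885)

[4] `<rect>` rectangle, #0000ff→score S413 F2519: (177.666,147.043) → (257.699,147.043) → (257.699,83.516) → (177.666,83.516) → (177.666,147.043) (closed)

G21
G90
G0 X119.129 Y45.556
M3 S146
G01 X286.195 Y35.226 F3120
G01 X232.625 Y127.110 F3120
G01 X82.823 Y10.295 F3120
G01 X119.129 Y45.556 F3120
M5
G0 X93.595 Y36.194
M3 S146
G01 X194.577 Y55.677 F3120
G01 X207.416 Y63.280 F3120
M5
G0 X184.576 Y113.161
M3 S146
G01 X241.796 Y81.533 F3120
G01 X303.295 Y53.774 F3120
G01 X369.072 Y29.885 F3120
M5
G0 X177.666 Y147.043
M3 S413
G01 X257.699 Y147.043 F2519
G01 X257.699 Y83.516 F2519
G01 X177.666 Y83.516 F2519
G01 X177.666 Y147.043 F2519
M5
G0 X0.000 Y0.000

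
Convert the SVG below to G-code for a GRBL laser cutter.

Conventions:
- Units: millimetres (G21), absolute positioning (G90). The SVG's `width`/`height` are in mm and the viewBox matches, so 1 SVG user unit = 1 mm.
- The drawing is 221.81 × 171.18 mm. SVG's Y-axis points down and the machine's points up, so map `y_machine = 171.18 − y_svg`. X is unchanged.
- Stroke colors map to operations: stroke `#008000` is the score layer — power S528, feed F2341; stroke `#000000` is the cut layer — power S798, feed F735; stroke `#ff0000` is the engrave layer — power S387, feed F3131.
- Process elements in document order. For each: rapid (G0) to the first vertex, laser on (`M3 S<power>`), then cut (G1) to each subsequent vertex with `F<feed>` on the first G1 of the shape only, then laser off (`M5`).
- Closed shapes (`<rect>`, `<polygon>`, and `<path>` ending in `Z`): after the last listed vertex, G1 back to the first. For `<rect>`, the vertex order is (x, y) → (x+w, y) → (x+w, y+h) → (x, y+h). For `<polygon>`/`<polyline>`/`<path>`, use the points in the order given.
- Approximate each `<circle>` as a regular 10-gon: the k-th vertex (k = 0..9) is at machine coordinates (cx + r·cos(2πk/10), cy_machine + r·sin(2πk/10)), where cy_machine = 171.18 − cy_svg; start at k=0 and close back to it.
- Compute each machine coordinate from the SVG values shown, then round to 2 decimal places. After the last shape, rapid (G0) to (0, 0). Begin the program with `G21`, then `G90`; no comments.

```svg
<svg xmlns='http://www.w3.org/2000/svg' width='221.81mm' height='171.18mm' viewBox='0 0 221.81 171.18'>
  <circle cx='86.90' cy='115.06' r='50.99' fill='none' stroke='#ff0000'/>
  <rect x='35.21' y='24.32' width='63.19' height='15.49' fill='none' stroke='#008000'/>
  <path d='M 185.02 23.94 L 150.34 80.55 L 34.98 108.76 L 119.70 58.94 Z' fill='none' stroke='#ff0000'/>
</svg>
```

G21
G90
G0 X137.89 Y56.12
M3 S387
G1 X128.15 Y86.09 F3131
G1 X102.66 Y104.61
G1 X71.14 Y104.61
G1 X45.65 Y86.09
G1 X35.91 Y56.12
G1 X45.65 Y26.15
G1 X71.14 Y7.63
G1 X102.66 Y7.63
G1 X128.15 Y26.15
G1 X137.89 Y56.12
M5
G0 X35.21 Y146.86
M3 S528
G1 X98.40 Y146.86 F2341
G1 X98.40 Y131.37
G1 X35.21 Y131.37
G1 X35.21 Y146.86
M5
G0 X185.02 Y147.24
M3 S387
G1 X150.34 Y90.63 F3131
G1 X34.98 Y62.42
G1 X119.70 Y112.24
G1 X185.02 Y147.24
M5
G0 X0.00 Y0.00

viewBox `0 0 221.81 171.18` with mm width/height → 1 unit = 1 mm. Flip: y_m = 171.18 − y_svg.

**Shape 1** — `<circle>` circle, stroke `#ff0000` → engrave (S387, F3131). Machine vertices: (137.89,56.12) → (128.15,86.09) → (102.66,104.61) → (71.14,104.61) → (45.65,86.09) → (35.91,56.12) → (45.65,26.15) → (71.14,7.63) → (102.66,7.63) → (128.15,26.15) → (137.89,56.12). Closed: final G1 returns to the first vertex.

**Shape 2** — `<rect>` rectangle, stroke `#008000` → score (S528, F2341). Machine vertices: (35.21,146.86) → (98.40,146.86) → (98.40,131.37) → (35.21,131.37) → (35.21,146.86). Closed: final G1 returns to the first vertex.

**Shape 3** — `<path>` closed polygon, stroke `#ff0000` → engrave (S387, F3131). Machine vertices: (185.02,147.24) → (150.34,90.63) → (34.98,62.42) → (119.70,112.24) → (185.02,147.24). Closed: final G1 returns to the first vertex.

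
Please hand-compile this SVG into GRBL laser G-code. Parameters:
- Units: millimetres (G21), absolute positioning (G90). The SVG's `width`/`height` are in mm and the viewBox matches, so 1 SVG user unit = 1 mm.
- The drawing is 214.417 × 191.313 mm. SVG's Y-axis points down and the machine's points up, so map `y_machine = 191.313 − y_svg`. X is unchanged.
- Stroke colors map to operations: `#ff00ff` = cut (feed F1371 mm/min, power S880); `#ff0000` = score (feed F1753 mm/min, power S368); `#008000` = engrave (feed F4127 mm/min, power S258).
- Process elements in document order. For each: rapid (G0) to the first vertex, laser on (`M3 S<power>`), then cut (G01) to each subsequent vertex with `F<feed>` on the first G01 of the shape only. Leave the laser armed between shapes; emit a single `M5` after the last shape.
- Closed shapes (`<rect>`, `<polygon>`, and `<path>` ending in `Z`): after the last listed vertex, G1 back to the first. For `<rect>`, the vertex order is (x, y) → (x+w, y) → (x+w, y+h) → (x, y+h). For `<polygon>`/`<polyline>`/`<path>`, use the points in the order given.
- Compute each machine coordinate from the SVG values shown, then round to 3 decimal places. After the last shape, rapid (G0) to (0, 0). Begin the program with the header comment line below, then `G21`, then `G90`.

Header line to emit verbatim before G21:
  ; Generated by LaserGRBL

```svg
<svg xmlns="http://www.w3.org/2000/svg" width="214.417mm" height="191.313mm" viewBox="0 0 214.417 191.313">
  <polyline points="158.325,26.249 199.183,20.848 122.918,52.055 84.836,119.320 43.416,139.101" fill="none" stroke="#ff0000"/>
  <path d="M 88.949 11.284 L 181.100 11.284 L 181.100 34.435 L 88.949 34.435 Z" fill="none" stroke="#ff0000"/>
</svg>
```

1 u = 1 mm; y_m = 191.313 − y.

[1] `<polyline>` open polyline, #ff0000→score S368 F1753: (158.325,165.064) → (199.183,170.465) → (122.918,139.258) → (84.836,71.993) → (43.416,52.212)

[2] `<path>` rectangle, #ff0000→score S368 F1753: (88.949,180.029) → (181.100,180.029) → (181.100,156.878) → (88.949,156.878) → (88.949,180.029) (closed)

; Generated by LaserGRBL
G21
G90
G0 X158.325 Y165.064
M3 S368
G01 X199.183 Y170.465 F1753
G01 X122.918 Y139.258
G01 X84.836 Y71.993
G01 X43.416 Y52.212
G0 X88.949 Y180.029
M3 S368
G01 X181.100 Y180.029 F1753
G01 X181.100 Y156.878
G01 X88.949 Y156.878
G01 X88.949 Y180.029
M5
G0 X0.000 Y0.000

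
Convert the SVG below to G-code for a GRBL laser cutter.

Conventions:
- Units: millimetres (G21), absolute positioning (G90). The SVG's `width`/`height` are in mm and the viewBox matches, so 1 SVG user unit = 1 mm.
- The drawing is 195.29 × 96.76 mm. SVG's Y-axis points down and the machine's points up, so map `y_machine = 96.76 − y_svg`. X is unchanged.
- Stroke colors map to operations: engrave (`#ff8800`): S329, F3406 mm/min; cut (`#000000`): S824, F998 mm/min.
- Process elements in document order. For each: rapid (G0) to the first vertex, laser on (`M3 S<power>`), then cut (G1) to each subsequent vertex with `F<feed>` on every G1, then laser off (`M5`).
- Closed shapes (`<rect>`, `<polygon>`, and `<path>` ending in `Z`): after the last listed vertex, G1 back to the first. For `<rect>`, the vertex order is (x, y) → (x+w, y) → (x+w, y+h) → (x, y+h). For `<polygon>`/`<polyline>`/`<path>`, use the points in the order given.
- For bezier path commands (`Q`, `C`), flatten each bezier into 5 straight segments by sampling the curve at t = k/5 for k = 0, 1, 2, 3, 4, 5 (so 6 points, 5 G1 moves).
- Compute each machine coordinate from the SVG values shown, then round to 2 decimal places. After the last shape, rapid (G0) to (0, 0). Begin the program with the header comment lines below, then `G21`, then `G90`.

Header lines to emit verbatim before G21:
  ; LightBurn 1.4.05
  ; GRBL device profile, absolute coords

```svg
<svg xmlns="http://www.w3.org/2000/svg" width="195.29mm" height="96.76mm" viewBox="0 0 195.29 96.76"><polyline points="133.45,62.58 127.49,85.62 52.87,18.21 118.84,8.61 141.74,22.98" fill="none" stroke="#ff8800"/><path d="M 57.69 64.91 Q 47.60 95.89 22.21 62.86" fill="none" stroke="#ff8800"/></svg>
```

; LightBurn 1.4.05
; GRBL device profile, absolute coords
G21
G90
G0 X133.45 Y34.18
M3 S329
G1 X127.49 Y11.14 F3406
G1 X52.87 Y78.55 F3406
G1 X118.84 Y88.15 F3406
G1 X141.74 Y73.78 F3406
M5
G0 X57.69 Y31.85
M3 S329
G1 X53.04 Y22.02 F3406
G1 X47.17 Y17.31 F3406
G1 X40.07 Y17.72 F3406
G1 X31.75 Y23.25 F3406
G1 X22.21 Y33.90 F3406
M5
G0 X0.00 Y0.00

Since the viewBox matches the mm dimensions, user units are millimetres directly. The only transform is the Y-flip y_m = 96.76 − y_svg.

Shape 1 is a open polyline drawn with `<polyline>`. Its stroke #ff8800 means engrave at S329, F3406. After flipping Y the toolpath is (133.45,34.18) → (127.49,11.14) → (52.87,78.55) → (118.84,88.15) → (141.74,73.78).

Shape 2 is a quadratic bezier drawn with `<path>`. Its stroke #ff8800 means engrave at S329, F3406. After flipping Y the toolpath is (57.69,31.85) → (53.04,22.02) → (47.17,17.31) → (40.07,17.72) → (31.75,23.25) → (22.21,33.90).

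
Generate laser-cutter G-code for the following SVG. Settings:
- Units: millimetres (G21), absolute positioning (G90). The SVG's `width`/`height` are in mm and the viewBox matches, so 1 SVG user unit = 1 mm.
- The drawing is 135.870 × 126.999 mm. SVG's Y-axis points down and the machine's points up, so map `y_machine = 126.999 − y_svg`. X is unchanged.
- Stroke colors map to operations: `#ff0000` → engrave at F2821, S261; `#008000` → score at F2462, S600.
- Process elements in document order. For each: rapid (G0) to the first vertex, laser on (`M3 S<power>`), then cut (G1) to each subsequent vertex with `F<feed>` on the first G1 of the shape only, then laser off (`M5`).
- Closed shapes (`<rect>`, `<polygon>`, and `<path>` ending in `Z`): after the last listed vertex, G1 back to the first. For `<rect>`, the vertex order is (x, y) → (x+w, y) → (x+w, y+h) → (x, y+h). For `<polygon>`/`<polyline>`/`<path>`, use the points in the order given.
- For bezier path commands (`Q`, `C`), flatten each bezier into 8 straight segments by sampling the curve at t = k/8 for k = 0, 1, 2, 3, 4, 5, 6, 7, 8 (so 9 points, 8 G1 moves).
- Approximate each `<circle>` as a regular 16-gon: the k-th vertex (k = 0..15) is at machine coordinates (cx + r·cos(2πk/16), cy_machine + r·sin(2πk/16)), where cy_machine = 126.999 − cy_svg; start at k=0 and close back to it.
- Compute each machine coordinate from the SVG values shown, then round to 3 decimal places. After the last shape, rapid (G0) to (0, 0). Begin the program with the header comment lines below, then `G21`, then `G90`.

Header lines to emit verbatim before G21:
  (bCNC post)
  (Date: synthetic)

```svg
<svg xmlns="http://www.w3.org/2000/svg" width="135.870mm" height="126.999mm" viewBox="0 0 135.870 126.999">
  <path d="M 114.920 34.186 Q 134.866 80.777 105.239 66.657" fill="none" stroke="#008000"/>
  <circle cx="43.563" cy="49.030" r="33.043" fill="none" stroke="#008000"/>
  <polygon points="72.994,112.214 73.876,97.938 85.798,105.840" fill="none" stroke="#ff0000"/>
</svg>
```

Since the viewBox matches the mm dimensions, user units are millimetres directly. The only transform is the Y-flip y_m = 126.999 − y_svg.

Shape 1 is a quadratic bezier drawn with `<path>`. Its stroke #008000 means score at S600, F2462. After flipping Y the toolpath is (114.920,92.813) → (119.132,82.114) → (121.795,73.312) → (122.908,66.407) → (122.473,61.400) → (120.488,58.289) → (116.954,57.076) → (111.871,57.761) → (105.239,60.342).

Shape 2 is a circle drawn with `<circle>`. Its stroke #008000 means score at S600, F2462. After flipping Y the toolpath is (76.606,77.969) → (74.091,90.614) → (66.928,101.334) → (56.208,108.497) → (43.563,111.012) → (30.918,108.497) → (20.198,101.334) → (13.035,90.614) → (10.520,77.969) → (13.035,65.324) → (20.198,54.604) → (30.918,47.441) → (43.563,44.926) → (56.208,47.441) → (66.928,54.604) → (74.091,65.324) → (76.606,77.969), returning to the start.

Shape 3 is a regular polygon drawn with `<polygon>`. Its stroke #ff0000 means engrave at S261, F2821. After flipping Y the toolpath is (72.994,14.785) → (73.876,29.061) → (85.798,21.159) → (72.994,14.785), returning to the start.

(bCNC post)
(Date: synthetic)
G21
G90
G0 X114.920 Y92.813
M3 S600
G1 X119.132 Y82.114 F2462
G1 X121.795 Y73.312
G1 X122.908 Y66.407
G1 X122.473 Y61.400
G1 X120.488 Y58.289
G1 X116.954 Y57.076
G1 X111.871 Y57.761
G1 X105.239 Y60.342
M5
G0 X76.606 Y77.969
M3 S600
G1 X74.091 Y90.614 F2462
G1 X66.928 Y101.334
G1 X56.208 Y108.497
G1 X43.563 Y111.012
G1 X30.918 Y108.497
G1 X20.198 Y101.334
G1 X13.035 Y90.614
G1 X10.520 Y77.969
G1 X13.035 Y65.324
G1 X20.198 Y54.604
G1 X30.918 Y47.441
G1 X43.563 Y44.926
G1 X56.208 Y47.441
G1 X66.928 Y54.604
G1 X74.091 Y65.324
G1 X76.606 Y77.969
M5
G0 X72.994 Y14.785
M3 S261
G1 X73.876 Y29.061 F2821
G1 X85.798 Y21.159
G1 X72.994 Y14.785
M5
G0 X0.000 Y0.000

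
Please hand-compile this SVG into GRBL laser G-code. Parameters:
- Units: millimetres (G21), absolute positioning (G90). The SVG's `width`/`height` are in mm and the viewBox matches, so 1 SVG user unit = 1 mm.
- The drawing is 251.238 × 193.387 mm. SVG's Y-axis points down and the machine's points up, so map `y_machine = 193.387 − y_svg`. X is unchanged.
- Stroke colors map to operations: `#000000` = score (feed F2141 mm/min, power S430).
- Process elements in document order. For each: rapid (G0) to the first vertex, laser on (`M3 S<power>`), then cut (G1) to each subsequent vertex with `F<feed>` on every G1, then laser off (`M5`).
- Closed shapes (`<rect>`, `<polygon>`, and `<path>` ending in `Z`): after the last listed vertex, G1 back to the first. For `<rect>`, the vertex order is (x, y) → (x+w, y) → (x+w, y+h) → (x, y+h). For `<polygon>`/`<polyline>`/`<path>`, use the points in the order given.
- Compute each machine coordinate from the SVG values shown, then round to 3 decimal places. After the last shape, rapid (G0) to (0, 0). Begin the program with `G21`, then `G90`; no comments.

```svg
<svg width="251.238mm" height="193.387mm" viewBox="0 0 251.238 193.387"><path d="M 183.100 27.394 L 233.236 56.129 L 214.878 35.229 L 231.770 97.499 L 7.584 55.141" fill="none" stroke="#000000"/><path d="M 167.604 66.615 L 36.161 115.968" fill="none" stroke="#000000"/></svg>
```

G21
G90
G0 X183.100 Y165.993
M3 S430
G1 X233.236 Y137.258 F2141
G1 X214.878 Y158.158 F2141
G1 X231.770 Y95.888 F2141
G1 X7.584 Y138.246 F2141
M5
G0 X167.604 Y126.772
M3 S430
G1 X36.161 Y77.419 F2141
M5
G0 X0.000 Y0.000

1 u = 1 mm; y_m = 193.387 − y.

[1] `<path>` open polyline, #000000→score S430 F2141: (183.100,165.993) → (233.236,137.258) → (214.878,158.158) → (231.770,95.888) → (7.584,138.246)

[2] `<path>` line segment, #000000→score S430 F2141: (167.604,126.772) → (36.161,77.419)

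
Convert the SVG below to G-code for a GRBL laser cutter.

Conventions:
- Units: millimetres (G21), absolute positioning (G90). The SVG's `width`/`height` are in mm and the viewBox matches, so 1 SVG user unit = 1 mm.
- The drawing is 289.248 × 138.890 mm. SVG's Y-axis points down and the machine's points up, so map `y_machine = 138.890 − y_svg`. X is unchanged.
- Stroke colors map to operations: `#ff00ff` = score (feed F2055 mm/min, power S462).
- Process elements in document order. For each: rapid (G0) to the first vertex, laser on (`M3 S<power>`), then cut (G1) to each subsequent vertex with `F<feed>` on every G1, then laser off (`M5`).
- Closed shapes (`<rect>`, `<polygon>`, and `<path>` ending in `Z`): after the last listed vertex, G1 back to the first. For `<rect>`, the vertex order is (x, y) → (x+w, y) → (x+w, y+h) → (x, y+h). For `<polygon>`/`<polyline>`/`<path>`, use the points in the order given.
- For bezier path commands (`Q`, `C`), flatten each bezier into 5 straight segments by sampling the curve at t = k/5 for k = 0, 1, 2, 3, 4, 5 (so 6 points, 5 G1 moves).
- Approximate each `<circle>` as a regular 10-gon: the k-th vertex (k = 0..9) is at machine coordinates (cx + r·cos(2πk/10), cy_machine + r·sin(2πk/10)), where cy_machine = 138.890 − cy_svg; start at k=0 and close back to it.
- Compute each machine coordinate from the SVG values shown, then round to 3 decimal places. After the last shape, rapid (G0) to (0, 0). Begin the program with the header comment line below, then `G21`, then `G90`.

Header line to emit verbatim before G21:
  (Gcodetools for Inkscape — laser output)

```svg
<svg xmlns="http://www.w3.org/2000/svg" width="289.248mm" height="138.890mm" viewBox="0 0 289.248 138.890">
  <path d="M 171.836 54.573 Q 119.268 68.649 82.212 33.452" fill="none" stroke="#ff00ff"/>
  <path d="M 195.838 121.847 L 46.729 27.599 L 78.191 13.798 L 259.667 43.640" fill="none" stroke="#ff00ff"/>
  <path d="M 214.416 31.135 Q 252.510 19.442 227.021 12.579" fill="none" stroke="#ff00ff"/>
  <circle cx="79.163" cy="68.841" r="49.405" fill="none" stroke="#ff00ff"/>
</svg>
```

(Gcodetools for Inkscape — laser output)
G21
G90
G0 X171.836 Y84.317
M3 S462
G1 X151.429 Y80.658 F2055
G1 X132.264 Y80.940 F2055
G1 X114.339 Y85.164 F2055
G1 X97.655 Y93.330 F2055
G1 X82.212 Y105.438 F2055
M5
G0 X195.838 Y17.043
M3 S462
G1 X46.729 Y111.291 F2055
G1 X78.191 Y125.092 F2055
G1 X259.667 Y95.250 F2055
M5
G0 X214.416 Y107.755
M3 S462
G1 X227.110 Y112.239 F2055
G1 X234.718 Y116.337 F2055
G1 X237.239 Y120.048 F2055
G1 X234.673 Y123.373 F2055
G1 X227.021 Y126.311 F2055
M5
G0 X128.568 Y70.049
M3 S462
G1 X119.132 Y99.089 F2055
G1 X94.430 Y117.036 F2055
G1 X63.896 Y117.036 F2055
G1 X39.194 Y99.089 F2055
G1 X29.758 Y70.049 F2055
G1 X39.194 Y41.009 F2055
G1 X63.896 Y23.062 F2055
G1 X94.430 Y23.062 F2055
G1 X119.132 Y41.009 F2055
G1 X128.568 Y70.049 F2055
M5
G0 X0.000 Y0.000

1 u = 1 mm; y_m = 138.890 − y.

[1] `<path>` quadratic bezier, #ff00ff→score S462 F2055: (171.836,84.317) → (151.429,80.658) → (132.264,80.940) → (114.339,85.164) → (97.655,93.330) → (82.212,105.438)

[2] `<path>` open polyline, #ff00ff→score S462 F2055: (195.838,17.043) → (46.729,111.291) → (78.191,125.092) → (259.667,95.250)

[3] `<path>` quadratic bezier, #ff00ff→score S462 F2055: (214.416,107.755) → (227.110,112.239) → (234.718,116.337) → (237.239,120.048) → (234.673,123.373) → (227.021,126.311)

[4] `<circle>` circle, #ff00ff→score S462 F2055: (128.568,70.049) → (119.132,99.089) → (94.430,117.036) → (63.896,117.036) → (39.194,99.089) → (29.758,70.049) → (39.194,41.009) → (63.896,23.062) → (94.430,23.062) → (119.132,41.009) → (128.568,70.049) (closed)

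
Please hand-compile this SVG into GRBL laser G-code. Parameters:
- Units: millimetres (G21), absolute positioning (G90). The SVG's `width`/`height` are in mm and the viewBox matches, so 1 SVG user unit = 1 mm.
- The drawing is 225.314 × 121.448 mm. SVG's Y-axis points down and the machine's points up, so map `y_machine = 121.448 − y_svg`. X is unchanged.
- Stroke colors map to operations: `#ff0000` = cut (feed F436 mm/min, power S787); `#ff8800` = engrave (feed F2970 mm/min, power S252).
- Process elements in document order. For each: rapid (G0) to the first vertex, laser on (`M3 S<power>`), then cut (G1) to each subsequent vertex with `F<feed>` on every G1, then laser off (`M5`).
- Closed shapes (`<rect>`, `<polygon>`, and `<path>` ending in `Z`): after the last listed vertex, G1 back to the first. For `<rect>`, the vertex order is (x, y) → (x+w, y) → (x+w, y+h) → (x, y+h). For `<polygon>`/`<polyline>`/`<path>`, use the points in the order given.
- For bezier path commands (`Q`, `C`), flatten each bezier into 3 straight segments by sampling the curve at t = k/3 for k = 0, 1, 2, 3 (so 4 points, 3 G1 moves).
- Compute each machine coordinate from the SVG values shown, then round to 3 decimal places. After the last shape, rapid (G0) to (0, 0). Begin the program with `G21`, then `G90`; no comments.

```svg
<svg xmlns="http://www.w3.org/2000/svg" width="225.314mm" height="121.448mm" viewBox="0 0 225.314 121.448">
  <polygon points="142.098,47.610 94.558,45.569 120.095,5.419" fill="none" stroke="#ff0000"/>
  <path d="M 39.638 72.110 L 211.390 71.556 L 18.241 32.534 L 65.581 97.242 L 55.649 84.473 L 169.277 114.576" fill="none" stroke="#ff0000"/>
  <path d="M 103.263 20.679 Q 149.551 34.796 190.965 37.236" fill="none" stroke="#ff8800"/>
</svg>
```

G21
G90
G0 X142.098 Y73.838
M3 S787
G1 X94.558 Y75.879 F436
G1 X120.095 Y116.029 F436
G1 X142.098 Y73.838 F436
M5
G0 X39.638 Y49.338
M3 S787
G1 X211.390 Y49.892 F436
G1 X18.241 Y88.914 F436
G1 X65.581 Y24.206 F436
G1 X55.649 Y36.975 F436
G1 X169.277 Y6.872 F436
M5
G0 X103.263 Y100.769
M3 S252
G1 X133.580 Y92.655 F2970
G1 X162.814 Y87.136 F2970
G1 X190.965 Y84.212 F2970
M5
G0 X0.000 Y0.000

Since the viewBox matches the mm dimensions, user units are millimetres directly. The only transform is the Y-flip y_m = 121.448 − y_svg.

Shape 1 is a regular polygon drawn with `<polygon>`. Its stroke #ff0000 means cut at S787, F436. After flipping Y the toolpath is (142.098,73.838) → (94.558,75.879) → (120.095,116.029) → (142.098,73.838), returning to the start.

Shape 2 is a open polyline drawn with `<path>`. Its stroke #ff0000 means cut at S787, F436. After flipping Y the toolpath is (39.638,49.338) → (211.390,49.892) → (18.241,88.914) → (65.581,24.206) → (55.649,36.975) → (169.277,6.872).

Shape 3 is a quadratic bezier drawn with `<path>`. Its stroke #ff8800 means engrave at S252, F2970. After flipping Y the toolpath is (103.263,100.769) → (133.580,92.655) → (162.814,87.136) → (190.965,84.212).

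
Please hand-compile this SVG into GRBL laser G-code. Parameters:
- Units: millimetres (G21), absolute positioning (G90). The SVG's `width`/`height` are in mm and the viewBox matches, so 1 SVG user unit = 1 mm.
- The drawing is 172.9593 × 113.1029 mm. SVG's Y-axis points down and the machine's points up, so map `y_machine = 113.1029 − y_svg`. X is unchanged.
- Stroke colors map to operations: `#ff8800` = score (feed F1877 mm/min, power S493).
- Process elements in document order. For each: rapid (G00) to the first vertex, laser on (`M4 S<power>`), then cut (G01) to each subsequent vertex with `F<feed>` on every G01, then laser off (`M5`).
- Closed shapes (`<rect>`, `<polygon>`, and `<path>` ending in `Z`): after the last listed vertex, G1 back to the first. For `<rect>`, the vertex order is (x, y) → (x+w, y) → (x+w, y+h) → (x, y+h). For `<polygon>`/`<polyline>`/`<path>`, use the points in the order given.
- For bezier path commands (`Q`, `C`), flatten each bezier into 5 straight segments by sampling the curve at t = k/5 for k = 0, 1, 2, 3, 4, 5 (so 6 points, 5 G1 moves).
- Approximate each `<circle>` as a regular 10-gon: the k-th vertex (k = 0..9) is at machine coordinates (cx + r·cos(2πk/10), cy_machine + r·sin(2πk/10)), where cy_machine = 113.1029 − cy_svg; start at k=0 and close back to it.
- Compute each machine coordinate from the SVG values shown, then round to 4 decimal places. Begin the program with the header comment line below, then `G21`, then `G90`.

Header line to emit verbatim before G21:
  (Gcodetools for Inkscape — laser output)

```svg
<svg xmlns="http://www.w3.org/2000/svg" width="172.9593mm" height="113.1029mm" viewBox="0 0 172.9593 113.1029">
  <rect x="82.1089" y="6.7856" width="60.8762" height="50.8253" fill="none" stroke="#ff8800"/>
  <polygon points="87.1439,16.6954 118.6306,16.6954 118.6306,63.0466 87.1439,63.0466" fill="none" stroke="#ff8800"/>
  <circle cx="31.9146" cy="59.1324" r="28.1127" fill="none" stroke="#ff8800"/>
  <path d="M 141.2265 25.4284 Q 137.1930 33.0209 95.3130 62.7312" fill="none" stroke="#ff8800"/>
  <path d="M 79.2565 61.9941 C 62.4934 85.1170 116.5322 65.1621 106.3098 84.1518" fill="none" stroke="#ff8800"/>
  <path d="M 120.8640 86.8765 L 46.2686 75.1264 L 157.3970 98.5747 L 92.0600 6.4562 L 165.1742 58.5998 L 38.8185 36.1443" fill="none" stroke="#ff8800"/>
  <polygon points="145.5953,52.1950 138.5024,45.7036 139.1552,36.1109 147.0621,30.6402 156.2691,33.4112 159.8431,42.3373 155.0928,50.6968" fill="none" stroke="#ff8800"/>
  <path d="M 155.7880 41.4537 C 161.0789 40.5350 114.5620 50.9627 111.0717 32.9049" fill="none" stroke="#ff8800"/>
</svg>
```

Since the viewBox matches the mm dimensions, user units are millimetres directly. The only transform is the Y-flip y_m = 113.1029 − y_svg.

Shape 1 is a rectangle drawn with `<rect>`. Its stroke #ff8800 means score at S493, F1877. After flipping Y the toolpath is (82.1089,106.3173) → (142.9851,106.3173) → (142.9851,55.4920) → (82.1089,55.4920) → (82.1089,106.3173), returning to the start.

Shape 2 is a rectangle drawn with `<polygon>`. Its stroke #ff8800 means score at S493, F1877. After flipping Y the toolpath is (87.1439,96.4075) → (118.6306,96.4075) → (118.6306,50.0563) → (87.1439,50.0563) → (87.1439,96.4075), returning to the start.

Shape 3 is a circle drawn with `<circle>`. Its stroke #ff8800 means score at S493, F1877. After flipping Y the toolpath is (60.0273,53.9705) → (54.6583,70.4947) → (40.6019,80.7073) → (23.2273,80.7073) → (9.1709,70.4947) → (3.8019,53.9705) → (9.1709,37.4463) → (23.2273,27.2337) → (40.6019,27.2337) → (54.6583,37.4463) → (60.0273,53.9705), returning to the start.

Shape 4 is a quadratic bezier drawn with `<path>`. Its stroke #ff8800 means score at S493, F1877. After flipping Y the toolpath is (141.2265,87.6745) → (138.0992,83.7528) → (131.9443,78.0617) → (122.7616,70.6011) → (110.5511,61.3711) → (95.3130,50.3717).

Shape 5 is a cubic bezier drawn with `<path>`. Its stroke #ff8800 means score at S493, F1877. After flipping Y the toolpath is (79.2565,51.1088) → (76.6144,41.7482) → (84.4817,38.7892) → (96.3753,38.2948) → (105.8124,36.3277) → (106.3098,28.9511).

Shape 6 is a open polyline drawn with `<path>`. Its stroke #ff8800 means score at S493, F1877. After flipping Y the toolpath is (120.8640,26.2264) → (46.2686,37.9765) → (157.3970,14.5282) → (92.0600,106.6467) → (165.1742,54.5031) → (38.8185,76.9586).

Shape 7 is a regular polygon drawn with `<polygon>`. Its stroke #ff8800 means score at S493, F1877. After flipping Y the toolpath is (145.5953,60.9079) → (138.5024,67.3993) → (139.1552,76.9920) → (147.0621,82.4627) → (156.2691,79.6917) → (159.8431,70.7656) → (155.0928,62.4061) → (145.5953,60.9079), returning to the start.

Shape 8 is a cubic bezier drawn with `<path>`. Its stroke #ff8800 means score at S493, F1877. After flipping Y the toolpath is (155.7880,71.6492) → (153.5043,71.1575) → (143.3387,69.8546) → (129.8434,69.6524) → (117.5704,72.4629) → (111.0717,80.1980).

(Gcodetools for Inkscape — laser output)
G21
G90
G00 X82.1089 Y106.3173
M4 S493
G01 X142.9851 Y106.3173 F1877
G01 X142.9851 Y55.4920 F1877
G01 X82.1089 Y55.4920 F1877
G01 X82.1089 Y106.3173 F1877
M5
G00 X87.1439 Y96.4075
M4 S493
G01 X118.6306 Y96.4075 F1877
G01 X118.6306 Y50.0563 F1877
G01 X87.1439 Y50.0563 F1877
G01 X87.1439 Y96.4075 F1877
M5
G00 X60.0273 Y53.9705
M4 S493
G01 X54.6583 Y70.4947 F1877
G01 X40.6019 Y80.7073 F1877
G01 X23.2273 Y80.7073 F1877
G01 X9.1709 Y70.4947 F1877
G01 X3.8019 Y53.9705 F1877
G01 X9.1709 Y37.4463 F1877
G01 X23.2273 Y27.2337 F1877
G01 X40.6019 Y27.2337 F1877
G01 X54.6583 Y37.4463 F1877
G01 X60.0273 Y53.9705 F1877
M5
G00 X141.2265 Y87.6745
M4 S493
G01 X138.0992 Y83.7528 F1877
G01 X131.9443 Y78.0617 F1877
G01 X122.7616 Y70.6011 F1877
G01 X110.5511 Y61.3711 F1877
G01 X95.3130 Y50.3717 F1877
M5
G00 X79.2565 Y51.1088
M4 S493
G01 X76.6144 Y41.7482 F1877
G01 X84.4817 Y38.7892 F1877
G01 X96.3753 Y38.2948 F1877
G01 X105.8124 Y36.3277 F1877
G01 X106.3098 Y28.9511 F1877
M5
G00 X120.8640 Y26.2264
M4 S493
G01 X46.2686 Y37.9765 F1877
G01 X157.3970 Y14.5282 F1877
G01 X92.0600 Y106.6467 F1877
G01 X165.1742 Y54.5031 F1877
G01 X38.8185 Y76.9586 F1877
M5
G00 X145.5953 Y60.9079
M4 S493
G01 X138.5024 Y67.3993 F1877
G01 X139.1552 Y76.9920 F1877
G01 X147.0621 Y82.4627 F1877
G01 X156.2691 Y79.6917 F1877
G01 X159.8431 Y70.7656 F1877
G01 X155.0928 Y62.4061 F1877
G01 X145.5953 Y60.9079 F1877
M5
G00 X155.7880 Y71.6492
M4 S493
G01 X153.5043 Y71.1575 F1877
G01 X143.3387 Y69.8546 F1877
G01 X129.8434 Y69.6524 F1877
G01 X117.5704 Y72.4629 F1877
G01 X111.0717 Y80.1980 F1877
M5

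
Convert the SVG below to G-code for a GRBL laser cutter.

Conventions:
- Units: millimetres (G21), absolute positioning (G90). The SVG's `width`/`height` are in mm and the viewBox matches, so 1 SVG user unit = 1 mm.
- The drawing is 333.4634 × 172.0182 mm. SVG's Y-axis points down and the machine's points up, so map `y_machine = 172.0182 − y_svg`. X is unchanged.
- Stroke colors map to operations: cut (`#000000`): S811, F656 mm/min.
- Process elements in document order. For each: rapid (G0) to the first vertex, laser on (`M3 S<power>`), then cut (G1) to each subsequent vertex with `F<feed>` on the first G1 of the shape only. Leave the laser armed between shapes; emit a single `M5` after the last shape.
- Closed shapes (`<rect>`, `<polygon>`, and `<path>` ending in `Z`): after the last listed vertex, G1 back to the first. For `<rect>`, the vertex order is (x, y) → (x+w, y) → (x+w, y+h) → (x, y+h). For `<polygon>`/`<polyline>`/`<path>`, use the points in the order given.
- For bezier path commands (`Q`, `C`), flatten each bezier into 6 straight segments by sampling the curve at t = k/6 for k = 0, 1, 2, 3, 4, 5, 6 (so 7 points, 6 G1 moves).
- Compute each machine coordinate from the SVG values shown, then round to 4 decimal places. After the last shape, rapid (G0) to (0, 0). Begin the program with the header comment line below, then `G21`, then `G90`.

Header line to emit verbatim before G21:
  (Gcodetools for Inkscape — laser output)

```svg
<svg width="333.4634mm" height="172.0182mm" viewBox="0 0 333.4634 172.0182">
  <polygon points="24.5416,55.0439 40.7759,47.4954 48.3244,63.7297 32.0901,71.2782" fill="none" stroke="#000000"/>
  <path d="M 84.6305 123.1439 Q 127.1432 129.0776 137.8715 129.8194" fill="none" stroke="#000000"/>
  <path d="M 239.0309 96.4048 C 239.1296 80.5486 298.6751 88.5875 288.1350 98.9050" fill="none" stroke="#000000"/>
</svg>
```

(Gcodetools for Inkscape — laser output)
G21
G90
G0 X24.5416 Y116.9743
M3 S811
G1 X40.7759 Y124.5228 F656
G1 X48.3244 Y108.2885
G1 X32.0901 Y100.7400
G1 X24.5416 Y116.9743
G0 X84.6305 Y48.8743
M3 S811
G1 X97.9185 Y47.0406 F656
G1 X109.4407 Y45.4954
G1 X119.1971 Y44.2386
G1 X127.1877 Y43.2702
G1 X133.4125 Y42.5903
G1 X137.8715 Y42.1988
G0 X239.0309 Y75.6134
M3 S811
G1 X243.4345 Y81.6503 F656
G1 X254.1477 Y84.3052
G1 X267.5725 Y84.1784
G1 X280.1107 Y81.8706
G1 X288.1643 Y77.9820
G1 X288.1350 Y73.1132
M5
G0 X0.0000 Y0.0000

Since the viewBox matches the mm dimensions, user units are millimetres directly. The only transform is the Y-flip y_m = 172.0182 − y_svg.

Shape 1 is a regular polygon drawn with `<polygon>`. Its stroke #000000 means cut at S811, F656. After flipping Y the toolpath is (24.5416,116.9743) → (40.7759,124.5228) → (48.3244,108.2885) → (32.0901,100.7400) → (24.5416,116.9743), returning to the start.

Shape 2 is a quadratic bezier drawn with `<path>`. Its stroke #000000 means cut at S811, F656. After flipping Y the toolpath is (84.6305,48.8743) → (97.9185,47.0406) → (109.4407,45.4954) → (119.1971,44.2386) → (127.1877,43.2702) → (133.4125,42.5903) → (137.8715,42.1988).

Shape 3 is a cubic bezier drawn with `<path>`. Its stroke #000000 means cut at S811, F656. After flipping Y the toolpath is (239.0309,75.6134) → (243.4345,81.6503) → (254.1477,84.3052) → (267.5725,84.1784) → (280.1107,81.8706) → (288.1643,77.9820) → (288.1350,73.1132).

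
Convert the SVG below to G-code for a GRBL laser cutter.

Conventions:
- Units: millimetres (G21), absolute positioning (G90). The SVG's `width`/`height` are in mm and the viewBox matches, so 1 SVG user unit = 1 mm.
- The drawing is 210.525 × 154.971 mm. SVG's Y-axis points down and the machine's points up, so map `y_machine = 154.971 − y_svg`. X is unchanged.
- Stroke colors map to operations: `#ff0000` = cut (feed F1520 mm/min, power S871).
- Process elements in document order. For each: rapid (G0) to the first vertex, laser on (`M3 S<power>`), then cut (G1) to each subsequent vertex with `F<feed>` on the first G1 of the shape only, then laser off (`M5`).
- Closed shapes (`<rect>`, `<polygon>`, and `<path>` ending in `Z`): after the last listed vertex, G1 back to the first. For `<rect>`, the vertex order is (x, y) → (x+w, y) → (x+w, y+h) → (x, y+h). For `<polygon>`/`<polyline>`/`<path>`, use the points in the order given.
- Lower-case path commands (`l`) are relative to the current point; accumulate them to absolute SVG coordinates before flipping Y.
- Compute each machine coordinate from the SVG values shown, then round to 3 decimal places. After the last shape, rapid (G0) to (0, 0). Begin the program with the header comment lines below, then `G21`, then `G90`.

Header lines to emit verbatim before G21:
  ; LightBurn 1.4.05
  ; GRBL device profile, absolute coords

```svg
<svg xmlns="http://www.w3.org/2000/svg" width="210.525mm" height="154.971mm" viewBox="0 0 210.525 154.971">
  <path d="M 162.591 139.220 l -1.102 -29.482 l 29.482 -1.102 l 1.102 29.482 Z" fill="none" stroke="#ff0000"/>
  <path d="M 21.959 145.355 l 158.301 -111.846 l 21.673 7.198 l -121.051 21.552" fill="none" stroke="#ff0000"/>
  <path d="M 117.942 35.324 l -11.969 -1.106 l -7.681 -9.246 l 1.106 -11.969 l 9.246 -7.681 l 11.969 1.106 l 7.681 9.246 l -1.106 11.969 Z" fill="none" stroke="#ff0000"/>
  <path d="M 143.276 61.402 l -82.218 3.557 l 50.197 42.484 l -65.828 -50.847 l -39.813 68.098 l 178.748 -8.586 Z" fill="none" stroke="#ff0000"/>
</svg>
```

viewBox `0 0 210.525 154.971` with mm width/height → 1 unit = 1 mm. Flip: y_m = 154.971 − y_svg.

**Shape 1** — `<path>` regular polygon, stroke `#ff0000` → cut (S871, F1520). Machine vertices: (162.591,15.751) → (161.489,45.233) → (190.971,46.335) → (192.073,16.853) → (162.591,15.751). Closed: final G1 returns to the first vertex.

**Shape 2** — `<path>` open polyline, stroke `#ff0000` → cut (S871, F1520). Machine vertices: (21.959,9.616) → (180.260,121.462) → (201.933,114.264) → (80.882,92.712). Open path.

**Shape 3** — `<path>` regular polygon, stroke `#ff0000` → cut (S871, F1520). Machine vertices: (117.942,119.647) → (105.973,120.753) → (98.292,129.999) → (99.398,141.968) → (108.644,149.649) → (120.613,148.543) → (128.294,139.297) → (127.188,127.328) → (117.942,119.647). Closed: final G1 returns to the first vertex.

**Shape 4** — `<path>` closed polygon, stroke `#ff0000` → cut (S871, F1520). Machine vertices: (143.276,93.569) → (61.058,90.012) → (111.255,47.528) → (45.427,98.375) → (5.614,30.277) → (184.362,38.863) → (143.276,93.569). Closed: final G1 returns to the first vertex.

; LightBurn 1.4.05
; GRBL device profile, absolute coords
G21
G90
G0 X162.591 Y15.751
M3 S871
G1 X161.489 Y45.233 F1520
G1 X190.971 Y46.335
G1 X192.073 Y16.853
G1 X162.591 Y15.751
M5
G0 X21.959 Y9.616
M3 S871
G1 X180.260 Y121.462 F1520
G1 X201.933 Y114.264
G1 X80.882 Y92.712
M5
G0 X117.942 Y119.647
M3 S871
G1 X105.973 Y120.753 F1520
G1 X98.292 Y129.999
G1 X99.398 Y141.968
G1 X108.644 Y149.649
G1 X120.613 Y148.543
G1 X128.294 Y139.297
G1 X127.188 Y127.328
G1 X117.942 Y119.647
M5
G0 X143.276 Y93.569
M3 S871
G1 X61.058 Y90.012 F1520
G1 X111.255 Y47.528
G1 X45.427 Y98.375
G1 X5.614 Y30.277
G1 X184.362 Y38.863
G1 X143.276 Y93.569
M5
G0 X0.000 Y0.000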